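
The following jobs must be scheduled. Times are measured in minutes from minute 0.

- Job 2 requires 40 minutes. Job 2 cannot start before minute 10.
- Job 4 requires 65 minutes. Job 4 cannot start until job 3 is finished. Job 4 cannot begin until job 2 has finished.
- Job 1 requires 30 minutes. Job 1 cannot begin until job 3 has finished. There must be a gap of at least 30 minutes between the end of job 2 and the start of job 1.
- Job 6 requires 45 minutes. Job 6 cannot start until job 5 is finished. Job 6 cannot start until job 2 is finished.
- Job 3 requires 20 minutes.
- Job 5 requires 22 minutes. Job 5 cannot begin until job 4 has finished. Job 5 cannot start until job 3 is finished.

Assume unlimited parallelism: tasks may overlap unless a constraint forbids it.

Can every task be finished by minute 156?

No

Job 3 has no prerequisites, so it starts at minute 0 and finishes at minute 20.
Job 2 waits on its own release at minute 10, so it starts at minute 10 and finishes at 10 + 40 = minute 50.
Job 4 needs all of job 3 (finishes minute 20); job 2 (finishes minute 50). That puts its earliest start at minute 50; it finishes at 50 + 65 = minute 115.
Job 5 cannot start until job 4 (finishes minute 115); job 3 (finishes minute 20). The controlling bound is minute 115, so job 5 finishes at 115 + 22 = minute 137.
Job 6 has to wait for job 5 (finishes minute 137); job 2 (finishes minute 50). The latest of these is minute 137, so job 6 runs minute 137 to 137 + 45 = minute 182.
Job 1 needs all of job 3 (finishes minute 20); job 2 (finishes minute 50, plus 30-minute gap → minute 80). That puts its earliest start at minute 80; it finishes at 80 + 30 = minute 110.
The earliest everything can be done is minute 182, which is after the deadline of 156, so it is not possible.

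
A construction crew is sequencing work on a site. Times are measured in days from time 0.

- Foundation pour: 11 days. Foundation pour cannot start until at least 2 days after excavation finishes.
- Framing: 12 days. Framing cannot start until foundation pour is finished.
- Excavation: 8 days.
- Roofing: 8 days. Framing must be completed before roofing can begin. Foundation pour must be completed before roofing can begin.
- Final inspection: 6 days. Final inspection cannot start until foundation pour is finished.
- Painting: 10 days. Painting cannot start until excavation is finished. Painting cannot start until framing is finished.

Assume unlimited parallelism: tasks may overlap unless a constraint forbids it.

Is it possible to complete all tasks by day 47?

Excavation has no prerequisites, so it starts at day 0 and finishes at day 8.
Foundation pour waits on excavation (finishes day 8, plus 2-day gap → day 10), so it starts at day 10 and finishes at 10 + 11 = day 21.
Final inspection waits on foundation pour (finishes day 21), so it starts at day 21 and finishes at 21 + 6 = day 27.
Framing waits on foundation pour (finishes day 21), so it starts at day 21 and finishes at 21 + 12 = day 33.
Painting has to wait for excavation (finishes day 8); framing (finishes day 33). The latest of these is day 33, so painting runs day 33 to 33 + 10 = day 43.
Roofing needs all of framing (finishes day 33); foundation pour (finishes day 21). That puts its earliest start at day 33; it finishes at 33 + 8 = day 41.
Every task is finished by day 43, which is no later than the deadline of 47, so the schedule is feasible.

Yes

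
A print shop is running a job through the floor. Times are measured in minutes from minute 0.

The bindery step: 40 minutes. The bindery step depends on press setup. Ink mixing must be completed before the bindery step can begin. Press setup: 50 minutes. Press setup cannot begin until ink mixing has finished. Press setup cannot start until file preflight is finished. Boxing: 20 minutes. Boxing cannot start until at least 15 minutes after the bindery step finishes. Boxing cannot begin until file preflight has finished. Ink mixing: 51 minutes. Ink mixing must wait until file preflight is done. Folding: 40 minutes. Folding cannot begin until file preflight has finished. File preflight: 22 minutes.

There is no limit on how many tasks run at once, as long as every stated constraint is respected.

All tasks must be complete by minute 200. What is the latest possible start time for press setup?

75

Boxing has no dependents, so it just needs to finish by minute 200. Starting by 200 − 20 = minute 180 achieves that.
The bindery step feeds into boxing (must start by minute 180, minus 15-minute gap → minute 165); so the bindery step must finish by minute 165 and therefore start by minute 125.
Press setup has to be done before the bindery step (must start by minute 125). That means finishing by minute 125, i.e. starting by 125 − 50 = minute 75.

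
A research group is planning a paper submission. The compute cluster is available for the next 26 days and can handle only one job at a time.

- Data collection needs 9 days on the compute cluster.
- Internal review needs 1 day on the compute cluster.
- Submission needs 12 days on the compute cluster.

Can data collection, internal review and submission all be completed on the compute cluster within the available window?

Running back to back, the jobs need 9 + 1 + 12 = 22 days on the compute cluster.
Since 22 ≤ 26, they fit within the window.

Yes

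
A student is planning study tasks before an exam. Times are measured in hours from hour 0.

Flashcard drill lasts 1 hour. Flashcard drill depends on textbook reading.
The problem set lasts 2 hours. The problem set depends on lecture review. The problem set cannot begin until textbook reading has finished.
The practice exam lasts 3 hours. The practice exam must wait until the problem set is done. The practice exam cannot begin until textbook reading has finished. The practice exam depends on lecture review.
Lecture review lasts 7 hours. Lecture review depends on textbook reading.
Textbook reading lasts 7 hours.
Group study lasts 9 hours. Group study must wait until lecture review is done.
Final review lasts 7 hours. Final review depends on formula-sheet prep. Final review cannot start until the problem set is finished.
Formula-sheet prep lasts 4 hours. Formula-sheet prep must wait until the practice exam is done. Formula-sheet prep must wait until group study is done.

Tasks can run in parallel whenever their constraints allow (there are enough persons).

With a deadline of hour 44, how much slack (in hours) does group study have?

Textbook reading can start immediately at hour 0; it finishes at hour 7.
Lecture review waits on textbook reading (finishes hour 7), so it starts at hour 7 and finishes at 7 + 7 = hour 14.
After lecture review (finishes hour 14), group study can start at hour 14 and finishes at hour 23.

Working backward from the deadline:
Final review must finish by hour 44; it takes 7 hours, so it must start by 44 − 7 = hour 37.
Formula-sheet prep feeds into final review (must start by hour 37); so formula-sheet prep must finish by hour 37 and therefore start by hour 33.
Since formula-sheet prep (must start by hour 33) depends on it, group study must finish by hour 33. Backing off its 9-hour duration gives a latest start of hour 24.
So group study can start as early as hour 14 and as late as hour 24, giving 24 − 14 = 10 hours of slack.

10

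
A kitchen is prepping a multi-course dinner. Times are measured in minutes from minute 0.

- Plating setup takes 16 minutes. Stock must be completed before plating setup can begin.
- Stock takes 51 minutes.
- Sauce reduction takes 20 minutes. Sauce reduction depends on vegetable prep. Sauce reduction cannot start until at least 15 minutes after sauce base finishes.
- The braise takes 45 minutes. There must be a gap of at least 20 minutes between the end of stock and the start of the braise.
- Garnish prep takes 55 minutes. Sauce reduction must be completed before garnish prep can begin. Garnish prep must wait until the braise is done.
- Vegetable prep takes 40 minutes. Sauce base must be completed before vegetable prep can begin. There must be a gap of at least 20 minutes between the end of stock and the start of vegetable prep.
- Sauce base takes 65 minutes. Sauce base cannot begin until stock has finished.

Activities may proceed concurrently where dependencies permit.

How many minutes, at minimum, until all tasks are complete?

Nothing blocks stock, so it runs from minute 0 to minute 51.
Plating setup cannot begin until stock (finishes minute 51). It runs from minute 51 to 51 + 16 = minute 67.
The braise cannot begin until stock (finishes minute 51, plus 20-minute gap → minute 71). It runs from minute 71 to 71 + 45 = minute 116.
Sauce base cannot begin until stock (finishes minute 51). It runs from minute 51 to 51 + 65 = minute 116.
Vegetable prep has to wait for sauce base (finishes minute 116); stock (finishes minute 51, plus 20-minute gap → minute 71). The latest of these is minute 116, so vegetable prep runs minute 116 to 116 + 40 = minute 156.
Sauce reduction cannot start until vegetable prep (finishes minute 156); sauce base (finishes minute 116, plus 15-minute gap → minute 131). The controlling bound is minute 156, so sauce reduction finishes at 156 + 20 = minute 176.
Garnish prep cannot start until sauce reduction (finishes minute 176); the braise (finishes minute 116). The controlling bound is minute 176, so garnish prep finishes at 176 + 55 = minute 231.
All tasks are finished once the last one completes. Finish times: Stock at 51, Sauce base at 116, The braise at 116, Vegetable prep at 156, Sauce reduction at 176, Plating setup at 67, Garnish prep at 231. The latest is minute 231.

231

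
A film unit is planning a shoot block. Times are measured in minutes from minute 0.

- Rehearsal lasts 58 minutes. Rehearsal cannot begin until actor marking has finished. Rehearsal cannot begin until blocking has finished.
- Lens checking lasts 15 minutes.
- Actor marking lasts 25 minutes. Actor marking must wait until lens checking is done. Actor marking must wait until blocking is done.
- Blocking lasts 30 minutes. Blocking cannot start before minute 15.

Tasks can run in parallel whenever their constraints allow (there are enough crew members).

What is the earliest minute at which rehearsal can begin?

Blocking cannot begin until its own release at minute 15. It runs from minute 15 to 15 + 30 = minute 45.
Lens checking has no prerequisites, so it starts at minute 0 and finishes at minute 15.
Actor marking cannot start until lens checking (finishes minute 15); blocking (finishes minute 45). The controlling bound is minute 45, so actor marking finishes at 45 + 25 = minute 70.
Rehearsal waits on actor marking (finishes minute 70); blocking (finishes minute 45). The latest of these is minute 70, which is the earliest rehearsal can start.

70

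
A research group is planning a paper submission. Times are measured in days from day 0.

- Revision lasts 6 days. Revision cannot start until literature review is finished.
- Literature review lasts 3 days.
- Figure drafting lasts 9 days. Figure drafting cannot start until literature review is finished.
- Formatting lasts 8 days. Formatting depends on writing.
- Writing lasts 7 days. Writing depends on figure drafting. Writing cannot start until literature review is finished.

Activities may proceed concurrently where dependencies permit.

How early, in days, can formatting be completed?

27

Literature review can start immediately at day 0; it finishes at day 3.
After literature review (finishes day 3), figure drafting can start at day 3 and finishes at day 12.
For writing: figure drafting (finishes day 12); literature review (finishes day 3). Taking the maximum gives a start of day 12, and it finishes at 12 + 7 = day 19.
After writing (finishes day 19), formatting can start at day 19 and finishes at day 27.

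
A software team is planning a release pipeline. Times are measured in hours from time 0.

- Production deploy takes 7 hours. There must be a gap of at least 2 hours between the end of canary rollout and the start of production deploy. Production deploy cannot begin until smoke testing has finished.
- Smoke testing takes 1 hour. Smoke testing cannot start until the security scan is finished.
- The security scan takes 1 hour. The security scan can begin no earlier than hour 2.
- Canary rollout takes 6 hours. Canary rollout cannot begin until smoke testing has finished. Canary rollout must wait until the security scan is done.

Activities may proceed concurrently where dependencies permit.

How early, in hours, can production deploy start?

12

After its own release at hour 2, the security scan can start at hour 2 and finishes at hour 3.
Smoke testing waits on the security scan (finishes hour 3), so it starts at hour 3 and finishes at 3 + 1 = hour 4.
For canary rollout: smoke testing (finishes hour 4); the security scan (finishes hour 3). Taking the maximum gives a start of hour 4, and it finishes at 4 + 6 = hour 10.
Production deploy waits on canary rollout (finishes hour 10, plus 2-hour gap → hour 12); smoke testing (finishes hour 4). The latest of these is hour 12, which is the earliest production deploy can start.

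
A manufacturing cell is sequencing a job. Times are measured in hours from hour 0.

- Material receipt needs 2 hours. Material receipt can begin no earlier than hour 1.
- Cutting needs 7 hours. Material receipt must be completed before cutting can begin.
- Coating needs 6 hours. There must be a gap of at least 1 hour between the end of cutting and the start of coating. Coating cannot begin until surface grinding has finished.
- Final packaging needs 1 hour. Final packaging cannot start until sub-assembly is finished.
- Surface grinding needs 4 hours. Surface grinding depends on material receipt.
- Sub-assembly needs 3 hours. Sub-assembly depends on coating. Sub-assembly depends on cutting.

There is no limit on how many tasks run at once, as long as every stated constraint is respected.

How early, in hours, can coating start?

Material receipt cannot begin until its own release at hour 1. It runs from hour 1 to 1 + 2 = hour 3.
Surface grinding cannot begin until material receipt (finishes hour 3). It runs from hour 3 to 3 + 4 = hour 7.
After material receipt (finishes hour 3), cutting can start at hour 3 and finishes at hour 10.
Coating waits on cutting (finishes hour 10, plus 1-hour gap → hour 11); surface grinding (finishes hour 7). The latest of these is hour 11, which is the earliest coating can start.

11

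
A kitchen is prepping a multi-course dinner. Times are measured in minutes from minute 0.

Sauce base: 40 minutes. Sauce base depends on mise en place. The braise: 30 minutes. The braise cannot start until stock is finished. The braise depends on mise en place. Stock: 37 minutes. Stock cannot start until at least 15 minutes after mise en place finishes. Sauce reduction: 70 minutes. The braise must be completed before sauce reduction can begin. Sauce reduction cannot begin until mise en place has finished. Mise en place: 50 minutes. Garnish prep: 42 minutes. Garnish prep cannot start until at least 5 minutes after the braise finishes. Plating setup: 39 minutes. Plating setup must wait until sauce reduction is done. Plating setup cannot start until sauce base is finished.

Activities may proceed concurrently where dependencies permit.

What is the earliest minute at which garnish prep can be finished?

Nothing blocks mise en place, so it runs from minute 0 to minute 50.
Stock waits on mise en place (finishes minute 50, plus 15-minute gap → minute 65), so it starts at minute 65 and finishes at 65 + 37 = minute 102.
For the braise: stock (finishes minute 102); mise en place (finishes minute 50). Taking the maximum gives a start of minute 102, and it finishes at 102 + 30 = minute 132.
After the braise (finishes minute 132, plus 5-minute gap → minute 137), garnish prep can start at minute 137 and finishes at minute 179.

179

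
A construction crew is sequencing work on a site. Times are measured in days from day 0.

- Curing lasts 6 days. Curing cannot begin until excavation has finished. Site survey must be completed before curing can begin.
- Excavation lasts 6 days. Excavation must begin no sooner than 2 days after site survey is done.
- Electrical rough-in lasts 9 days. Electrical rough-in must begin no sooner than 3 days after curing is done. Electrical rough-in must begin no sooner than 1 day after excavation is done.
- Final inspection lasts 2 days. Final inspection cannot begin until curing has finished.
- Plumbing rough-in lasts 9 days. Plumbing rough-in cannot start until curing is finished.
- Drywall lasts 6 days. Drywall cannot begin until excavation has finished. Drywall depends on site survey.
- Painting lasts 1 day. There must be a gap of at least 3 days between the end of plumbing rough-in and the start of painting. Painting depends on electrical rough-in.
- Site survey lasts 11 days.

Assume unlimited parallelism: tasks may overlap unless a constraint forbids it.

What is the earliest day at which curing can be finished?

Nothing blocks site survey, so it runs from day 0 to day 11.
Excavation waits on site survey (finishes day 11, plus 2-day gap → day 13), so it starts at day 13 and finishes at 13 + 6 = day 19.
Curing has to wait for excavation (finishes day 19); site survey (finishes day 11). The latest of these is day 19, so curing runs day 19 to 19 + 6 = day 25.

25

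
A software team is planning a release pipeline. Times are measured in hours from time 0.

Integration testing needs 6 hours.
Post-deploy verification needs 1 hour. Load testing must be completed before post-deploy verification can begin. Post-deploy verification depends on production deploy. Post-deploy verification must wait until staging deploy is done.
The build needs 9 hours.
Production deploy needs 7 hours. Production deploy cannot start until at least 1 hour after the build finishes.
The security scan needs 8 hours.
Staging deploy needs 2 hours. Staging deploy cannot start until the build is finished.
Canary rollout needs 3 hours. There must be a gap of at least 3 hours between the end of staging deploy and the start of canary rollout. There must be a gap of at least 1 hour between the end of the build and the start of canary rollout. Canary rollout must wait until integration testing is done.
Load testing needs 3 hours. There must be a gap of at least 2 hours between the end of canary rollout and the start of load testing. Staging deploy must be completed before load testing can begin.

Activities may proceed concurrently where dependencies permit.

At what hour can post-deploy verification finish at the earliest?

23

Integration testing has no prerequisites, so it starts at hour 0 and finishes at hour 6.
Nothing blocks the build, so it runs from hour 0 to hour 9.
Production deploy cannot begin until the build (finishes hour 9, plus 1-hour gap → hour 10). It runs from hour 10 to 10 + 7 = hour 17.
Staging deploy waits on the build (finishes hour 9), so it starts at hour 9 and finishes at 9 + 2 = hour 11.
Canary rollout cannot start until staging deploy (finishes hour 11, plus 3-hour gap → hour 14); the build (finishes hour 9, plus 1-hour gap → hour 10); integration testing (finishes hour 6). The controlling bound is hour 14, so canary rollout finishes at 14 + 3 = hour 17.
For load testing: canary rollout (finishes hour 17, plus 2-hour gap → hour 19); staging deploy (finishes hour 11). Taking the maximum gives a start of hour 19, and it finishes at 19 + 3 = hour 22.
Post-deploy verification needs all of load testing (finishes hour 22); production deploy (finishes hour 17); staging deploy (finishes hour 11). That puts its earliest start at hour 22; it finishes at 22 + 1 = hour 23.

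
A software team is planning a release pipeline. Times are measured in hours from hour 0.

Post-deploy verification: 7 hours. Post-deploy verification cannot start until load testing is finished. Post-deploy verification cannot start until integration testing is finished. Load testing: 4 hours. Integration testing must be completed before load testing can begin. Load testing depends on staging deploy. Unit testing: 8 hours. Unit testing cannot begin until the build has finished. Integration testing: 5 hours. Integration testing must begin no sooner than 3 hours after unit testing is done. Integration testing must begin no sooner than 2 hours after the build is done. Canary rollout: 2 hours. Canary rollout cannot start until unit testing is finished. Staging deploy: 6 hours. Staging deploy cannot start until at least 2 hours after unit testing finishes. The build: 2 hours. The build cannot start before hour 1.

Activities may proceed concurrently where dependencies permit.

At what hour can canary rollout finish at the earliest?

After its own release at hour 1, the build can start at hour 1 and finishes at hour 3.
After the build (finishes hour 3), unit testing can start at hour 3 and finishes at hour 11.
Canary rollout waits on unit testing (finishes hour 11), so it starts at hour 11 and finishes at 11 + 2 = hour 13.

13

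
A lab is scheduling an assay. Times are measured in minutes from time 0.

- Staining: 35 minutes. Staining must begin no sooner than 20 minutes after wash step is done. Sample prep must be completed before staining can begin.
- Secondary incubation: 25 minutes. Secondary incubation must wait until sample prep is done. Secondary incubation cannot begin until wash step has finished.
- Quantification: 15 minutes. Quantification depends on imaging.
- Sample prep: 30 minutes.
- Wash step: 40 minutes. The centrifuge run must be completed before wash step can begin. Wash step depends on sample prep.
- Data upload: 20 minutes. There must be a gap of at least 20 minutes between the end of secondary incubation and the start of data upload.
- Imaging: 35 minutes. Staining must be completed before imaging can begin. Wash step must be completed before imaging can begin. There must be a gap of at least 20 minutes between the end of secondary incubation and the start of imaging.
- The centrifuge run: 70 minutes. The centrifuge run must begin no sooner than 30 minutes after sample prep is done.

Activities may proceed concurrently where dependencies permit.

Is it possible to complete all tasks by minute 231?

Nothing blocks sample prep, so it runs from minute 0 to minute 30.
The centrifuge run cannot begin until sample prep (finishes minute 30, plus 30-minute gap → minute 60). It runs from minute 60 to 60 + 70 = minute 130.
For wash step: the centrifuge run (finishes minute 130); sample prep (finishes minute 30). Taking the maximum gives a start of minute 130, and it finishes at 130 + 40 = minute 170.
Secondary incubation needs all of sample prep (finishes minute 30); wash step (finishes minute 170). That puts its earliest start at minute 170; it finishes at 170 + 25 = minute 195.
Data upload waits on secondary incubation (finishes minute 195, plus 20-minute gap → minute 215), so it starts at minute 215 and finishes at 215 + 20 = minute 235.
For staining: wash step (finishes minute 170, plus 20-minute gap → minute 190); sample prep (finishes minute 30). Taking the maximum gives a start of minute 190, and it finishes at 190 + 35 = minute 225.
Imaging needs all of staining (finishes minute 225); wash step (finishes minute 170); secondary incubation (finishes minute 195, plus 20-minute gap → minute 215). That puts its earliest start at minute 225; it finishes at 225 + 35 = minute 260.
Quantification waits on imaging (finishes minute 260), so it starts at minute 260 and finishes at 260 + 15 = minute 275.
The earliest everything can be done is minute 275, which is after the deadline of 231, so it is not possible.

No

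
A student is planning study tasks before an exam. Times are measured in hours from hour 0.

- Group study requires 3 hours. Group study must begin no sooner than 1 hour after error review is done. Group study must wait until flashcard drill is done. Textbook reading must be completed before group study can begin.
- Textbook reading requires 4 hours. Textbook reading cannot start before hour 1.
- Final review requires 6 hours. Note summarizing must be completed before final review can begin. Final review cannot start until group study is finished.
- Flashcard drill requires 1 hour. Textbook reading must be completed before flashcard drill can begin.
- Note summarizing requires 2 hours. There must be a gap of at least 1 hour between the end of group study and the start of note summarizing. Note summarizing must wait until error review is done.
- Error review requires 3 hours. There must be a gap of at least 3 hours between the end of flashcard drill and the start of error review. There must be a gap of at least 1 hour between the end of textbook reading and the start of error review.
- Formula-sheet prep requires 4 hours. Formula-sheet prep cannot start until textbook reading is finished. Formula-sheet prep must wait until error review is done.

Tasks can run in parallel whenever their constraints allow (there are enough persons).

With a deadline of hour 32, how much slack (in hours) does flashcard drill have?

7

Textbook reading cannot begin until its own release at hour 1. It runs from hour 1 to 1 + 4 = hour 5.
Flashcard drill cannot begin until textbook reading (finishes hour 5). It runs from hour 5 to 5 + 1 = hour 6.

Working backward from the deadline:
Final review must finish by hour 32; it takes 6 hours, so it must start by 32 − 6 = hour 26.
Note summarizing must finish before final review (must start by hour 26). With a 2-hour duration, note summarizing must start by 26 − 2 = hour 24.
Group study must finish in time for note summarizing (must start by hour 24, minus 1-hour gap → hour 23); final review (must start by hour 26). The tightest is hour 23, so group study must start by 23 − 3 = hour 20.
Formula-sheet prep must finish by hour 32; it takes 4 hours, so it must start by 32 − 4 = hour 28.
For error review: group study (must start by hour 20, minus 1-hour gap → hour 19); note summarizing (must start by hour 24); formula-sheet prep (must start by hour 28). The most restrictive is hour 19; with a 3-hour duration, error review must start by hour 16.
For flashcard drill: error review (must start by hour 16, minus 3-hour gap → hour 13); group study (must start by hour 20). The most restrictive is hour 13; with a 1-hour duration, flashcard drill must start by hour 12.
So flashcard drill can start as early as hour 5 and as late as hour 12, giving 12 − 5 = 7 hours of slack.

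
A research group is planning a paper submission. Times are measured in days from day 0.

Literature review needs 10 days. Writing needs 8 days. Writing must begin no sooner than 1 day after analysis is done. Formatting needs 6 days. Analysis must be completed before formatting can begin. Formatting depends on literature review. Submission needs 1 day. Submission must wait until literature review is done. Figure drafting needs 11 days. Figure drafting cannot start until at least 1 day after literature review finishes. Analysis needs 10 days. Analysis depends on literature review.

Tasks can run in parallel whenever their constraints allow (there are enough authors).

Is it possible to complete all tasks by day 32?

Yes

Literature review can start immediately at day 0; it finishes at day 10.
Submission waits on literature review (finishes day 10), so it starts at day 10 and finishes at 10 + 1 = day 11.
After literature review (finishes day 10, plus 1-day gap → day 11), figure drafting can start at day 11 and finishes at day 22.
Analysis cannot begin until literature review (finishes day 10). It runs from day 10 to 10 + 10 = day 20.
For formatting: analysis (finishes day 20); literature review (finishes day 10). Taking the maximum gives a start of day 20, and it finishes at 20 + 6 = day 26.
Writing cannot begin until analysis (finishes day 20, plus 1-day gap → day 21). It runs from day 21 to 21 + 8 = day 29.
Every task is finished by day 29, which is no later than the deadline of 32, so the schedule is feasible.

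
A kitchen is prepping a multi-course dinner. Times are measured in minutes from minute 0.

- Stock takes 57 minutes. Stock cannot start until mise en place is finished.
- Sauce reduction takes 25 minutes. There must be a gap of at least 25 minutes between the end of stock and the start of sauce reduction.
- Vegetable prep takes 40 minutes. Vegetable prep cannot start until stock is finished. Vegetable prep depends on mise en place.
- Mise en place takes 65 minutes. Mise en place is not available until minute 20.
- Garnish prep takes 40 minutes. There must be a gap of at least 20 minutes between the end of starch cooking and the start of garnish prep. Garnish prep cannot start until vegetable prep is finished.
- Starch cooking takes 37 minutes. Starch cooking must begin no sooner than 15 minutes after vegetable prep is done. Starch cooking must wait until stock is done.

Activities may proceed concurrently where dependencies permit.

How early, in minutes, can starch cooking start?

197

Mise en place cannot begin until its own release at minute 20. It runs from minute 20 to 20 + 65 = minute 85.
Stock cannot begin until mise en place (finishes minute 85). It runs from minute 85 to 85 + 57 = minute 142.
Vegetable prep needs all of stock (finishes minute 142); mise en place (finishes minute 85). That puts its earliest start at minute 142; it finishes at 142 + 40 = minute 182.
Starch cooking waits on vegetable prep (finishes minute 182, plus 15-minute gap → minute 197); stock (finishes minute 142). The latest of these is minute 197, which is the earliest starch cooking can start.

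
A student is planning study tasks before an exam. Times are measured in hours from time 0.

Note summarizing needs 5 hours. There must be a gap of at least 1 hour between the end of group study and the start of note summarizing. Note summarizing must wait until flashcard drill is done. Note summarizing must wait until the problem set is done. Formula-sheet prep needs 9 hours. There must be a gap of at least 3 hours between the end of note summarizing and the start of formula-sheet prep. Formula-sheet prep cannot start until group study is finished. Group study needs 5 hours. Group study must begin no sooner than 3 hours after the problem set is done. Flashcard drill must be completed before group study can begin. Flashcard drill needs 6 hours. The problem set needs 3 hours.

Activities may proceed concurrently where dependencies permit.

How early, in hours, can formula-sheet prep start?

Nothing blocks flashcard drill, so it runs from hour 0 to hour 6.
Nothing blocks the problem set, so it runs from hour 0 to hour 3.
For group study: the problem set (finishes hour 3, plus 3-hour gap → hour 6); flashcard drill (finishes hour 6). Taking the maximum gives a start of hour 6, and it finishes at 6 + 5 = hour 11.
Note summarizing needs all of group study (finishes hour 11, plus 1-hour gap → hour 12); flashcard drill (finishes hour 6); the problem set (finishes hour 3). That puts its earliest start at hour 12; it finishes at 12 + 5 = hour 17.
Formula-sheet prep waits on note summarizing (finishes hour 17, plus 3-hour gap → hour 20); group study (finishes hour 11). The latest of these is hour 20, which is the earliest formula-sheet prep can start.

20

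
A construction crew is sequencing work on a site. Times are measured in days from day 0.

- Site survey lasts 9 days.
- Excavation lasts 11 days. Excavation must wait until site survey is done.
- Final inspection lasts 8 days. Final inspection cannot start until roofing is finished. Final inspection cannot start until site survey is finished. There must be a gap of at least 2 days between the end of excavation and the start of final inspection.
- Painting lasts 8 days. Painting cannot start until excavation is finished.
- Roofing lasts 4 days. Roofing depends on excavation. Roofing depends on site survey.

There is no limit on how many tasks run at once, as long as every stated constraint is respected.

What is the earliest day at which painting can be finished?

28

Nothing blocks site survey, so it runs from day 0 to day 9.
Excavation cannot begin until site survey (finishes day 9). It runs from day 9 to 9 + 11 = day 20.
Painting cannot begin until excavation (finishes day 20). It runs from day 20 to 20 + 8 = day 28.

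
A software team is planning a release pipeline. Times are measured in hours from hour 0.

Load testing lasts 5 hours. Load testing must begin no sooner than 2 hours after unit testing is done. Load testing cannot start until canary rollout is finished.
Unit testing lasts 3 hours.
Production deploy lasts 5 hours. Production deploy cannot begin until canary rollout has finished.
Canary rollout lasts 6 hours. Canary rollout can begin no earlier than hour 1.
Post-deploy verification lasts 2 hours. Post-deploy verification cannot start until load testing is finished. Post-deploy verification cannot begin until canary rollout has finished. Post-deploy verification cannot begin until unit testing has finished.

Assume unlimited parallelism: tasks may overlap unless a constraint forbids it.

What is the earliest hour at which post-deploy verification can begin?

12

Canary rollout cannot begin until its own release at hour 1. It runs from hour 1 to 1 + 6 = hour 7.
Unit testing can start immediately at hour 0; it finishes at hour 3.
For load testing: unit testing (finishes hour 3, plus 2-hour gap → hour 5); canary rollout (finishes hour 7). Taking the maximum gives a start of hour 7, and it finishes at 7 + 5 = hour 12.
Post-deploy verification waits on load testing (finishes hour 12); canary rollout (finishes hour 7); unit testing (finishes hour 3). The latest of these is hour 12, which is the earliest post-deploy verification can start.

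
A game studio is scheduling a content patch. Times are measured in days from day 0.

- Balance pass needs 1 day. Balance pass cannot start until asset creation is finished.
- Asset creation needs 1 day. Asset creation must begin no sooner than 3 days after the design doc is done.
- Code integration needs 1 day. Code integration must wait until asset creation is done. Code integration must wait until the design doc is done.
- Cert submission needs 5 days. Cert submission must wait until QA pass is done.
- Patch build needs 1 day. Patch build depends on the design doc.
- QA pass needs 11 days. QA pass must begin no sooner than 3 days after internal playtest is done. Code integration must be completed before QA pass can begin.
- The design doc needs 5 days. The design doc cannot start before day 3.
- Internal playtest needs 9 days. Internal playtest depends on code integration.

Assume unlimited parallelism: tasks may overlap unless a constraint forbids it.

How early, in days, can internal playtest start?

The design doc waits on its own release at day 3, so it starts at day 3 and finishes at 3 + 5 = day 8.
After the design doc (finishes day 8, plus 3-day gap → day 11), asset creation can start at day 11 and finishes at day 12.
Code integration has to wait for asset creation (finishes day 12); the design doc (finishes day 8). The latest of these is day 12, so code integration runs day 12 to 12 + 1 = day 13.
Internal playtest waits on code integration (finishes day 13), so the earliest it can start is day 13.

13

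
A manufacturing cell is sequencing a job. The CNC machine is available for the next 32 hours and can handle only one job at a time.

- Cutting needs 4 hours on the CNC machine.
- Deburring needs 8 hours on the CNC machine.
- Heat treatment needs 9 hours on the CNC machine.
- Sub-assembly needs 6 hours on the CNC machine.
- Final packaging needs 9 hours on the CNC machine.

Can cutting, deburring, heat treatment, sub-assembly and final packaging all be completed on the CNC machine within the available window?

No

Running back to back, the jobs need 4 + 8 + 9 + 6 + 9 = 36 hours on the CNC machine.
Since 36 > 32, they cannot all fit.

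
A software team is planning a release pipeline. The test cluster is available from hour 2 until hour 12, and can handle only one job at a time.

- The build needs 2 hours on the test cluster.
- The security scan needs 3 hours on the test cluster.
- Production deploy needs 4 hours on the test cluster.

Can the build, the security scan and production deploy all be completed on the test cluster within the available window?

Yes

The test cluster window is 12 − 2 = 10 hours.
Running back to back, the jobs need 2 + 3 + 4 = 9 hours on the test cluster.
Since 9 ≤ 10, they fit within the window.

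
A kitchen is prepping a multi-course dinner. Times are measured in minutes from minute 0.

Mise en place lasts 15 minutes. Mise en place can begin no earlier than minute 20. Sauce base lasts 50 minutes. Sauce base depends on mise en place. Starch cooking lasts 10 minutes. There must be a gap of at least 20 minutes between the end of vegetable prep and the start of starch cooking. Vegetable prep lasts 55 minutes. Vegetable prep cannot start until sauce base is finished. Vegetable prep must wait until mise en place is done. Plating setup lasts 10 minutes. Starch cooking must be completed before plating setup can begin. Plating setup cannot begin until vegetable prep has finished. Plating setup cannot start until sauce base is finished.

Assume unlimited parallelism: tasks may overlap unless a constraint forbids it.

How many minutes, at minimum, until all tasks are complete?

180

Mise en place cannot begin until its own release at minute 20. It runs from minute 20 to 20 + 15 = minute 35.
After mise en place (finishes minute 35), sauce base can start at minute 35 and finishes at minute 85.
Vegetable prep has to wait for sauce base (finishes minute 85); mise en place (finishes minute 35). The latest of these is minute 85, so vegetable prep runs minute 85 to 85 + 55 = minute 140.
Starch cooking waits on vegetable prep (finishes minute 140, plus 20-minute gap → minute 160), so it starts at minute 160 and finishes at 160 + 10 = minute 170.
Plating setup needs all of starch cooking (finishes minute 170); vegetable prep (finishes minute 140); sauce base (finishes minute 85). That puts its earliest start at minute 170; it finishes at 170 + 10 = minute 180.
All tasks are finished once the last one completes. Finish times: Mise en place at 35, Sauce base at 85, Vegetable prep at 140, Starch cooking at 170, Plating setup at 180. The latest is minute 180.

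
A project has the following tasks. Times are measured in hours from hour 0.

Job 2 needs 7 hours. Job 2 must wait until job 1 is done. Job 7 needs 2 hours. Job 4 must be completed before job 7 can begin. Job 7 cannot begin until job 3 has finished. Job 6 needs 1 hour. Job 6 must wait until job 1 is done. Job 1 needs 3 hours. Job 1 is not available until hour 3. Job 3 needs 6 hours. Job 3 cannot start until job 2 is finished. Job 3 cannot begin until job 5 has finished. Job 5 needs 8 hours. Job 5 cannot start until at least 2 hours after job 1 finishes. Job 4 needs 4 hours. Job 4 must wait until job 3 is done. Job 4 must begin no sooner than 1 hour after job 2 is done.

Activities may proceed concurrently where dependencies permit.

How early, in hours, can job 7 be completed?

28

After its own release at hour 3, job 1 can start at hour 3 and finishes at hour 6.
After job 1 (finishes hour 6, plus 2-hour gap → hour 8), job 5 can start at hour 8 and finishes at hour 16.
After job 1 (finishes hour 6), job 2 can start at hour 6 and finishes at hour 13.
Job 3 has to wait for job 2 (finishes hour 13); job 5 (finishes hour 16). The latest of these is hour 16, so job 3 runs hour 16 to 16 + 6 = hour 22.
Job 4 has to wait for job 3 (finishes hour 22); job 2 (finishes hour 13, plus 1-hour gap → hour 14). The latest of these is hour 22, so job 4 runs hour 22 to 22 + 4 = hour 26.
Job 7 cannot start until job 4 (finishes hour 26); job 3 (finishes hour 22). The controlling bound is hour 26, so job 7 finishes at 26 + 2 = hour 28.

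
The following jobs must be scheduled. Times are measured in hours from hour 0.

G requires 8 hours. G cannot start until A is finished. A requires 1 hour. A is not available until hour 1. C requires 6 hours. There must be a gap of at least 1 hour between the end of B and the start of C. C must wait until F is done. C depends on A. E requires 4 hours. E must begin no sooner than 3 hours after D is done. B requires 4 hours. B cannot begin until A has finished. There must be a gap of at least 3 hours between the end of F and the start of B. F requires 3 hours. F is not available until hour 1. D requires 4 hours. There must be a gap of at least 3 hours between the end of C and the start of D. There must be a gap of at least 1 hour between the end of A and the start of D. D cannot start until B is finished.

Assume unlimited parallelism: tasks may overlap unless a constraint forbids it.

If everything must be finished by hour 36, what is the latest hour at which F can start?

5

Nothing follows E; the deadline of hour 36 is its only limit. It must start by 36 − 4 = hour 32.
Since E (must start by hour 32, minus 3-hour gap → hour 29) depends on it, D must finish by hour 29. Backing off its 4-hour duration gives a latest start of hour 25.
C has to be done before D (must start by hour 25, minus 3-hour gap → hour 22). That means finishing by hour 22, i.e. starting by 22 − 6 = hour 16.
For B: C (must start by hour 16, minus 1-hour gap → hour 15); D (must start by hour 25). The most restrictive is hour 15; with a 4-hour duration, B must start by hour 11.
For F: B (must start by hour 11, minus 3-hour gap → hour 8); C (must start by hour 16). The most restrictive is hour 8; with a 3-hour duration, F must start by hour 5.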